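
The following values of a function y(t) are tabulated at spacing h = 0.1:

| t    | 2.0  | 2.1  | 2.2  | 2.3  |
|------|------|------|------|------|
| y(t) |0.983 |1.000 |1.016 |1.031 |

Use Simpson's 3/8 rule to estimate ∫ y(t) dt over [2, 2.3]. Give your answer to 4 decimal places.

0.3023

h = 0.1, n = 3.
(3h/8)·[y₀ + 3y₁ + 3y₂ + y₃] = 0.0375·(8.062) = 0.3023.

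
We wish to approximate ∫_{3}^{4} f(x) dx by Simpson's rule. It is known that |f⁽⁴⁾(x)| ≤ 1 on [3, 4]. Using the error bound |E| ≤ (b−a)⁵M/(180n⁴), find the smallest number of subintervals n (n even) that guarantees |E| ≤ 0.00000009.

16

Need 1/(180n⁴) ≤ 0.00000009.
n⁴ ≥ 1/(180·0.00000009) = 61728.4 ⇒ n ≥ 15.7624, so the smallest even n is 16. (n must be even for Simpson's rule.)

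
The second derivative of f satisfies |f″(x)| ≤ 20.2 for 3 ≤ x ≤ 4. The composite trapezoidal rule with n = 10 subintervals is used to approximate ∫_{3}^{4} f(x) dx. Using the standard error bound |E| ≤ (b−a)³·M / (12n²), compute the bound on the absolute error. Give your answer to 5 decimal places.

|E| ≤ (1)³·20.2 / (12·10²) = 20.2/1200 = 0.01683.

0.01683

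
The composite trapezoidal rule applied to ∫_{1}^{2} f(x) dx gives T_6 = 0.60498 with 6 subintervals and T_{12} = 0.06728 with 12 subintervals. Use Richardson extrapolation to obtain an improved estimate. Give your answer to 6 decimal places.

-0.111953

R = (4·T_{12} − T_6) / 3 = (4·0.06728 − 0.60498)/3 = (-0.33586)/3 = -0.111953.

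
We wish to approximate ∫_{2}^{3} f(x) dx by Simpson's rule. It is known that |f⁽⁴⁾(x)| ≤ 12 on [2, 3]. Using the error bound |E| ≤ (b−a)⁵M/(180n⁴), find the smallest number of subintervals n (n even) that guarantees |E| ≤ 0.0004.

Need 12/(180n⁴) ≤ 0.0004.
n⁴ ≥ 12/(180·0.0004) = 166.667 ⇒ n ≥ 3.5930, so the smallest even n is 4. (n must be even for Simpson's rule.)

4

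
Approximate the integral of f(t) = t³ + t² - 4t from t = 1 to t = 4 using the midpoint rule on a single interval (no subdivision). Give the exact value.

M = (b−a)·f(2.5) = 3·(11.875) = 35.625.

35.625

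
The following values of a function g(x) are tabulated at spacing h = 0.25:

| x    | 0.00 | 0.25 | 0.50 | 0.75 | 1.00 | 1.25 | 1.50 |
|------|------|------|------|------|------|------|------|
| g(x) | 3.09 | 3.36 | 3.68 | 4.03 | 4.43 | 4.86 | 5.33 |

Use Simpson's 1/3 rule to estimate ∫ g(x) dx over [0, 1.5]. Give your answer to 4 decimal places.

6.1367

h = 0.25, n = 6.
(h/3)·[y₀ + 4y₁ + 2y₂ + 4y₃ + 2y₄ + 4y₅ + y₆] = 0.083333·(73.64) = 6.1367.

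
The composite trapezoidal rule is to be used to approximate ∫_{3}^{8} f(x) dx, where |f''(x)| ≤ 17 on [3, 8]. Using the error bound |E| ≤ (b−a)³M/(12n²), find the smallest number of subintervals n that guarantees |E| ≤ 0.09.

Need 2125/(12n²) ≤ 0.09.
n² ≥ 2125/(12·0.09) = 1967.59 ⇒ n ≥ 44.3576, so the smallest n is 45.

45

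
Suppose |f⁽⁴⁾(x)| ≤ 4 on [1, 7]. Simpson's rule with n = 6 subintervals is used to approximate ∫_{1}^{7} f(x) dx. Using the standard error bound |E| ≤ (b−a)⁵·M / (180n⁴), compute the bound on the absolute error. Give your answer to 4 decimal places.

0.1333

|E| ≤ (6)⁵·4 / (180·6⁴) = 31104/233280 = 0.1333.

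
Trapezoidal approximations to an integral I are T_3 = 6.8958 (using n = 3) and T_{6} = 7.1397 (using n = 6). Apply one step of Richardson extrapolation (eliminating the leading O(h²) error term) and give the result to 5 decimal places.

7.22100

R = (4·T_{6} − T_3) / 3 = (4·7.1397 − 6.8958)/3 = (21.6630)/3 = 7.22100.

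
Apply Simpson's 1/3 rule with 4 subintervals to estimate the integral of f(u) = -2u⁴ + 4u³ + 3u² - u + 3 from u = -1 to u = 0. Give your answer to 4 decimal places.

3.0990

h = (0 − (-1))/4 = 0.25.
Nodes u₀,…,u₄ = -1, -0.75, -0.5, -0.25, 0.
f(u) = -2u⁴ + 4u³ + 3u² - u + 3: f₀=1, f₁=3.1171875, f₂=3.625, f₃=3.3671875, f₄=3.
(h/3)·[f₀ + 4f₁ + 2f₂ + 4f₃ + f₄] = 0.083333·(37.1875) = 3.0990.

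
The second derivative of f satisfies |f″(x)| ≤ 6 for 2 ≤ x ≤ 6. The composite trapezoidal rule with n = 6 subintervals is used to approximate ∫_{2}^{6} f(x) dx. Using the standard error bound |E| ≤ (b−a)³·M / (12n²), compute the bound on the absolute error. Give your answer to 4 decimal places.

0.8889

|E| ≤ (4)³·6 / (12·6²) = 384/432 = 0.8889.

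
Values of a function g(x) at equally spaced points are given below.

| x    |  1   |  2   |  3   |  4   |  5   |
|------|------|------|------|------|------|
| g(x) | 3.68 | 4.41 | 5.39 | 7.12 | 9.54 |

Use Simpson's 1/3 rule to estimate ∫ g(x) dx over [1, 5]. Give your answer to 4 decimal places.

h = 1, n = 4.
(h/3)·[y₀ + 4y₁ + 2y₂ + 4y₃ + y₄] = 0.333333·(70.12) = 23.3733.

23.3733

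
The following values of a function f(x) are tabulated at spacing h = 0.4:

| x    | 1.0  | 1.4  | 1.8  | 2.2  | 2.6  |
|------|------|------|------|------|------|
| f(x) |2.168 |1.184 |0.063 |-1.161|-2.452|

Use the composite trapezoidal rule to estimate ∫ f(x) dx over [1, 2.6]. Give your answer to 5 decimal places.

h = 0.4, n = 4.
(h/2)·[y₀ + 2y₁ + 2y₂ + 2y₃ + y₄] = 0.2·(-0.112) = -0.02240.

-0.02240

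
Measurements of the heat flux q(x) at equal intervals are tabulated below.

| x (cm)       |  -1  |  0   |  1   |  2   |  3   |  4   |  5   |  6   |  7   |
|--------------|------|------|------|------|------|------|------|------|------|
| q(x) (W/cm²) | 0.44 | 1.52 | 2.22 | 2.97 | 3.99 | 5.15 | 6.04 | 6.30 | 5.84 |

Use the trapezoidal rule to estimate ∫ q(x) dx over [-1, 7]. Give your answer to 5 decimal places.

31.33000

h = 1, n = 8.
(h/2)·[y₀ + 2y₁ + 2y₂ + 2y₃ + 2y₄ + 2y₅ + 2y₆ + 2y₇ + y₈] = 0.5·(62.66) = 31.33000.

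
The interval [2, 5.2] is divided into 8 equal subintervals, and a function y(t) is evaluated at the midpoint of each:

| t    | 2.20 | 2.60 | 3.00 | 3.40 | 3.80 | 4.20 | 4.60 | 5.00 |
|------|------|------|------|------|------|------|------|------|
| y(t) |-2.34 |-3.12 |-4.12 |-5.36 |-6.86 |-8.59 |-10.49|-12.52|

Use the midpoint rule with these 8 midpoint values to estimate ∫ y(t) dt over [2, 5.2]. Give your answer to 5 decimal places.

h = 0.4, n = 8.
h·[y(m₁) + y(m₂) + y(m₃) + y(m₄) + y(m₅) + y(m₆) + y(m₇) + y(m₈)] = 0.4·(-53.40) = -21.36000.

-21.36000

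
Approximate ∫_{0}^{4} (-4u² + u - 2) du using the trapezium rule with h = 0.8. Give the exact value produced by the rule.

-87.04

h = (4 − 0)/5 = 0.8.
Nodes u₀,…,u₅ = 0, 0.8, 1.6, 2.4, 3.2, 4.
f(u) = -4u² + u - 2: f₀=-2, f₁=-3.76, f₂=-10.64, f₃=-22.64, f₄=-39.76, f₅=-62.
(h/2)·[f₀ + 2f₁ + 2f₂ + 2f₃ + 2f₄ + f₅] = 0.4·(-217.6) = -87.04.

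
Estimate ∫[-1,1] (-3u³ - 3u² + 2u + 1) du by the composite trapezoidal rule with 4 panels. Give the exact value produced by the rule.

-0.25

h = (1 − (-1))/4 = 0.5.
Nodes u₀,…,u₄ = -1, -0.5, 0, 0.5, 1.
f(u) = -3u³ - 3u² + 2u + 1: f₀=-1, f₁=-0.375, f₂=1, f₃=0.875, f₄=-3.
(h/2)·[f₀ + 2f₁ + 2f₂ + 2f₃ + f₄] = 0.25·(-1) = -0.25.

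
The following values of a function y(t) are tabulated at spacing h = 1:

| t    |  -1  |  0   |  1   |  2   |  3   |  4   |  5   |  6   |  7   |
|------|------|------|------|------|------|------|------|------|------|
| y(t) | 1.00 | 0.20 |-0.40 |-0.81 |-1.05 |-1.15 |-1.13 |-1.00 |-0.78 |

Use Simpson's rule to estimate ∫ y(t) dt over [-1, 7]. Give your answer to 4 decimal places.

h = 1, n = 8.
(h/3)·[y₀ + 4y₁ + 2y₂ + 4y₃ + 2y₄ + 4y₅ + 2y₆ + 4y₇ + y₈] = 0.333333·(-15.98) = -5.3267.

-5.3267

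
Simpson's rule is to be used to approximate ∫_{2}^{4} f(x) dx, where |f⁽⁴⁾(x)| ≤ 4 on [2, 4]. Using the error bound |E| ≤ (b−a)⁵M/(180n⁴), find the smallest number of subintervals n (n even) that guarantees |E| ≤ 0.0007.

6

Need 128/(180n⁴) ≤ 0.0007.
n⁴ ≥ 128/(180·0.0007) = 1015.87 ⇒ n ≥ 5.6456, so the smallest even n is 6. (n must be even for Simpson's rule.)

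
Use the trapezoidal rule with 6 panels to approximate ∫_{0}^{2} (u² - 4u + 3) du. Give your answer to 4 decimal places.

0.7037

h = (2 − 0)/6 = 0.333333.
Nodes u₀,…,u₆ = 0, 0.333333, 0.666667, 1, 1.333333, 1.666667, 2.
f(u) = u² - 4u + 3: f₀=3, f₁=1.777778, f₂=0.777778, f₃=0, f₄=-0.555556, f₅=-0.888889, f₆=-1.
(h/2)·[f₀ + 2f₁ + 2f₂ + 2f₃ + 2f₄ + 2f₅ + f₆] = 0.166667·(4.222222) = 0.7037.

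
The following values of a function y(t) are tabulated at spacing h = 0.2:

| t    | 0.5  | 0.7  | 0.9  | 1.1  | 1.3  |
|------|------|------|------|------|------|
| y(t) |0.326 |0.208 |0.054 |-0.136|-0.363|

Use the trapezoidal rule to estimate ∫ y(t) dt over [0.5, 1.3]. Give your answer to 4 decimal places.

0.0215

h = 0.2, n = 4.
(h/2)·[y₀ + 2y₁ + 2y₂ + 2y₃ + y₄] = 0.1·(0.215) = 0.0215.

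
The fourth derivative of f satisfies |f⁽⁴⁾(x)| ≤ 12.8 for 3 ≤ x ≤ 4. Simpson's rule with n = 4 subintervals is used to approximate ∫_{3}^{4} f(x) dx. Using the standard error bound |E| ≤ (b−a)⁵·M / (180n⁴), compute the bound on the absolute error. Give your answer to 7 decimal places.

0.0002778

|E| ≤ (1)⁵·12.8 / (180·4⁴) = 12.8/46080 = 0.0002778.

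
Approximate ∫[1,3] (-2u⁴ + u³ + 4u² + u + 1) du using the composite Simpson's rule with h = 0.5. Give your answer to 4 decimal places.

-36.1667

h = (3 − 1)/4 = 0.5.
Nodes u₀,…,u₄ = 1, 1.5, 2, 2.5, 3.
f(u) = -2u⁴ + u³ + 4u² + u + 1: f₀=5, f₁=4.75, f₂=-5, f₃=-34, f₄=-95.
(h/3)·[f₀ + 4f₁ + 2f₂ + 4f₃ + f₄] = 0.166667·(-217) = -36.1667.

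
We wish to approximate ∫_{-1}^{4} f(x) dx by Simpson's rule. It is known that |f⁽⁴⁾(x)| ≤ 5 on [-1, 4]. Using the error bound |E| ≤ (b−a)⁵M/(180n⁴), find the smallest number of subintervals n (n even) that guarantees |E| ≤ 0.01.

Need 15625/(180n⁴) ≤ 0.01.
n⁴ ≥ 15625/(180·0.01) = 8680.56 ⇒ n ≥ 9.6524, so the smallest even n is 10. (n must be even for Simpson's rule.)

10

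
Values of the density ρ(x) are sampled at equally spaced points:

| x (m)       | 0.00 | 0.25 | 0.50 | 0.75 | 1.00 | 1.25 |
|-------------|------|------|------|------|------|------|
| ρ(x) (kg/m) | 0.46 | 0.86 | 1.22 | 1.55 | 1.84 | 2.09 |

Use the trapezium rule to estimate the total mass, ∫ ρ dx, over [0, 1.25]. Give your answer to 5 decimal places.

1.68625

h = 0.25, n = 5.
(h/2)·[y₀ + 2y₁ + 2y₂ + 2y₃ + 2y₄ + y₅] = 0.125·(13.49) = 1.68625.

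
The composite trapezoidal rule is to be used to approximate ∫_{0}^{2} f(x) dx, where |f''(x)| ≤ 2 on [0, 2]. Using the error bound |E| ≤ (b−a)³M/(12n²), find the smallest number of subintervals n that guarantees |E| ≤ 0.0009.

Need 16/(12n²) ≤ 0.0009.
n² ≥ 16/(12·0.0009) = 1481.48 ⇒ n ≥ 38.4900, so the smallest n is 39.

39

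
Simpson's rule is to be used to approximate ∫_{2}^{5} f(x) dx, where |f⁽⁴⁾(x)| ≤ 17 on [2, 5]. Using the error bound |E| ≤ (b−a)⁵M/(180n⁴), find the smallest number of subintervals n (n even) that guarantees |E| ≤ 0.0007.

Need 4131/(180n⁴) ≤ 0.0007.
n⁴ ≥ 4131/(180·0.0007) = 32785.7 ⇒ n ≥ 13.4562, so the smallest even n is 14. (n must be even for Simpson's rule.)

14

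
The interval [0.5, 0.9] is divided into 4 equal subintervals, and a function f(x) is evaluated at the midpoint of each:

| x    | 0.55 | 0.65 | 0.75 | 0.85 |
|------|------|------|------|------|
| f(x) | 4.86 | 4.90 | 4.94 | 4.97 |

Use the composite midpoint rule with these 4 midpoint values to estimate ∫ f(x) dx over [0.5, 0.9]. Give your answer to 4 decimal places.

1.9670

h = 0.1, n = 4.
h·[y(m₁) + y(m₂) + y(m₃) + y(m₄)] = 0.1·(19.67) = 1.9670.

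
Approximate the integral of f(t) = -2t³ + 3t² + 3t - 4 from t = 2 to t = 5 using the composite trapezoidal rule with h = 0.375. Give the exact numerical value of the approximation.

-169.265625

h = (5 − 2)/8 = 0.375.
Nodes t₀,…,t₈ = 2, 2.375, 2.75, 3.125, 3.5, 3.875, 4.25, 4.625, 5.
f(t) = -2t³ + 3t² + 3t - 4: f₀=-2, f₁=-6.74609375, f₂=-14.65625, f₃=-26.36328125, f₄=-42.5, f₅=-63.69921875, f₆=-90.59375, f₇=-123.81640625, f₈=-164.
(h/2)·[f₀ + 2f₁ + 2f₂ + 2f₃ + 2f₄ + 2f₅ + 2f₆ + 2f₇ + f₈] = 0.1875·(-902.75) = -169.265625.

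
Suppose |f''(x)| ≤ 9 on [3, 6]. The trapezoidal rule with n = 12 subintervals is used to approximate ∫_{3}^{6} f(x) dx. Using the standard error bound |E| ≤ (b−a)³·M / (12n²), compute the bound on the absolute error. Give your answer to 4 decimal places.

|E| ≤ (3)³·9 / (12·12²) = 243/1728 = 0.1406.

0.1406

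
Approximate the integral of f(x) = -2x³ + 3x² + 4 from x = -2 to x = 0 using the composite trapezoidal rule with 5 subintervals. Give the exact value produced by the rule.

24.48

h = (0 − (-2))/5 = 0.4.
Nodes x₀,…,x₅ = -2, -1.6, -1.2, -0.8, -0.4, 0.
f(x) = -2x³ + 3x² + 4: f₀=32, f₁=19.872, f₂=11.776, f₃=6.944, f₄=4.608, f₅=4.
(h/2)·[f₀ + 2f₁ + 2f₂ + 2f₃ + 2f₄ + f₅] = 0.2·(122.4) = 24.48.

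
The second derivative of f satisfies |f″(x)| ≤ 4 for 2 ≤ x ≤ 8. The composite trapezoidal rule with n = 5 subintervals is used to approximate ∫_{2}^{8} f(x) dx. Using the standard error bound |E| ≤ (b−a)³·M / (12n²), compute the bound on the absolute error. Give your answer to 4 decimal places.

2.8800

|E| ≤ (6)³·4 / (12·5²) = 864/300 = 2.8800.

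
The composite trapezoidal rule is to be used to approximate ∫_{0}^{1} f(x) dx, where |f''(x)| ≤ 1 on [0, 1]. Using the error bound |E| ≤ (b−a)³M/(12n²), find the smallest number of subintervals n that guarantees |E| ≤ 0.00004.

46

Need 1/(12n²) ≤ 0.00004.
n² ≥ 1/(12·0.00004) = 2083.33 ⇒ n ≥ 45.6435, so the smallest n is 46.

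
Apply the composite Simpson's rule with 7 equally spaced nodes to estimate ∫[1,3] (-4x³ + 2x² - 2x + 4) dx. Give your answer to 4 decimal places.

h = (3 − 1)/6 = 0.333333.
Nodes x₀,…,x₆ = 1, 1.333333, 1.666667, 2, 2.333333, 2.666667, 3.
f(x) = -4x³ + 2x² - 2x + 4: f₀=0, f₁=-4.592593, f₂=-12.296296, f₃=-24, f₄=-40.592593, f₅=-62.962963, f₆=-92.
(h/3)·[f₀ + 4f₁ + 2f₂ + 4f₃ + 2f₄ + 4f₅ + f₆] = 0.111111·(-564) = -62.6667.

-62.6667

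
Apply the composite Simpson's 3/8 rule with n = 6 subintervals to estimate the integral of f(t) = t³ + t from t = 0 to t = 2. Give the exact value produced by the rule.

6

h = (2 − 0)/6 = 0.333333.
Nodes t₀,…,t₆ = 0, 0.333333, 0.666667, 1, 1.333333, 1.666667, 2.
f(t) = t³ + t: f₀=0, f₁=0.370370, f₂=0.962963, f₃=2, f₄=3.703704, f₅=6.296296, f₆=10.
(3h/8)·[f₀ + 3f₁ + 3f₂ + 2f₃ + 3f₄ + 3f₅ + f₆] = 0.125·(48) = 6.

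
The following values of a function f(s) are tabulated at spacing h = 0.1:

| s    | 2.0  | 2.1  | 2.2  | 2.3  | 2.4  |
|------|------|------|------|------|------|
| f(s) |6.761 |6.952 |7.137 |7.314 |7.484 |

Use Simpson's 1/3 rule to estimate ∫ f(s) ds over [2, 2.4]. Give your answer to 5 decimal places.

2.85277

h = 0.1, n = 4.
(h/3)·[y₀ + 4y₁ + 2y₂ + 4y₃ + y₄] = 0.033333·(85.583) = 2.85277.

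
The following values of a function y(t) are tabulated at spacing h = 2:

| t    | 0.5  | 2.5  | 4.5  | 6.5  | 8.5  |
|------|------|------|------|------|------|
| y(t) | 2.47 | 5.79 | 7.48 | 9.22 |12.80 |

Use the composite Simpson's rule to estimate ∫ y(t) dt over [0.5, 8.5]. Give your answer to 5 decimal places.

60.18000

h = 2, n = 4.
(h/3)·[y₀ + 4y₁ + 2y₂ + 4y₃ + y₄] = 0.666667·(90.27) = 60.18000.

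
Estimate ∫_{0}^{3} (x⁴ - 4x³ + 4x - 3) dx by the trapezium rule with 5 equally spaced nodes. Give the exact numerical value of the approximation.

h = (3 − 0)/4 = 0.75.
Nodes x₀,…,x₄ = 0, 0.75, 1.5, 2.25, 3.
f(x) = x⁴ - 4x³ + 4x - 3: f₀=-3, f₁=-1.37109375, f₂=-5.4375, f₃=-13.93359375, f₄=-18.
(h/2)·[f₀ + 2f₁ + 2f₂ + 2f₃ + f₄] = 0.375·(-62.484375) = -23.431640625.

-23.431640625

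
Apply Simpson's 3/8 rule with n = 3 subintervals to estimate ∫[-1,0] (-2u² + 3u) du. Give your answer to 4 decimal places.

-2.1667

h = (0 − (-1))/3 = 0.333333.
Nodes u₀,…,u₃ = -1, -0.666667, -0.333333, 0.
f(u) = -2u² + 3u: f₀=-5, f₁=-2.888889, f₂=-1.222222, f₃=0.
(3h/8)·[f₀ + 3f₁ + 3f₂ + f₃] = 0.125·(-17.333333) = -2.1667.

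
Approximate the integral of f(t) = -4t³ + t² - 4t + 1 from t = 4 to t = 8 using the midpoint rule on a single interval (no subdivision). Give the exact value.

M = (b−a)·f(6) = 4·(-851) = -3404.

-3404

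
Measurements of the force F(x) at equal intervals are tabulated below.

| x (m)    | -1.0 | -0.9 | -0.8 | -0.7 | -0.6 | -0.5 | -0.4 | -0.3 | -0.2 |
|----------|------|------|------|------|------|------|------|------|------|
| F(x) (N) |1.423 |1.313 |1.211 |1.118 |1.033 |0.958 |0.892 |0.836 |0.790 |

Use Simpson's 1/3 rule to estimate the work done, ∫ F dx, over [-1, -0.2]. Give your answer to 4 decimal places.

0.8462

h = 0.1, n = 8.
(h/3)·[y₀ + 4y₁ + 2y₂ + 4y₃ + 2y₄ + 4y₅ + 2y₆ + 4y₇ + y₈] = 0.033333·(25.385) = 0.8462.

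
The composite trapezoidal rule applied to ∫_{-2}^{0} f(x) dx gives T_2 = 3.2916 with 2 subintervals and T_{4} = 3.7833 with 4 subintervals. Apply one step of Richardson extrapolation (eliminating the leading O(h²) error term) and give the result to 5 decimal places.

3.94720

R = (4·T_{4} − T_2) / 3 = (4·3.7833 − 3.2916)/3 = (11.8416)/3 = 3.94720.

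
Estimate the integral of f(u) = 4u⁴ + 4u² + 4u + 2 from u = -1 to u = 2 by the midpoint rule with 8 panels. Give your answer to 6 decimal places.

h = (2 − (-1))/8 = 0.375.
Midpoints m₁,…,m₈ = -0.8125, -0.4375, -0.0625, 0.3125, 0.6875, 1.0625, 1.4375, 1.8125.
f(m₁)=3.13385009765625, f(m₂)=1.16217041015625, f(m₃)=1.76568603515625, f(m₄)=3.67877197265625, f(m₅)=7.53424072265625, f(m₆)=15.86334228515625, f(m₇)=33.09576416015625, f(m₈)=65.55963134765625.
h·[f(m₁) + f(m₂) + f(m₃) + f(m₄) + f(m₅) + f(m₆) + f(m₇) + f(m₈)] = 0.375·(131.79345703125) = 49.422546.

49.422546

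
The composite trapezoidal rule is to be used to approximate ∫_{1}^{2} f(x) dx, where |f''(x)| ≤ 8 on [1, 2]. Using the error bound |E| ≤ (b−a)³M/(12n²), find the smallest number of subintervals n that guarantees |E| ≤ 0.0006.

Need 8/(12n²) ≤ 0.0006.
n² ≥ 8/(12·0.0006) = 1111.11 ⇒ n ≥ 33.3333, so the smallest n is 34.

34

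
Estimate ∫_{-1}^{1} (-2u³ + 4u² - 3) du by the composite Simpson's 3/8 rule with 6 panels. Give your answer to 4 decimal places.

-3.3333

h = (1 − (-1))/6 = 0.333333.
Nodes u₀,…,u₆ = -1, -0.666667, -0.333333, 0, 0.333333, 0.666667, 1.
f(u) = -2u³ + 4u² - 3: f₀=3, f₁=-0.629630, f₂=-2.481481, f₃=-3, f₄=-2.629630, f₅=-1.814815, f₆=-1.
(3h/8)·[f₀ + 3f₁ + 3f₂ + 2f₃ + 3f₄ + 3f₅ + f₆] = 0.125·(-26.666667) = -3.3333.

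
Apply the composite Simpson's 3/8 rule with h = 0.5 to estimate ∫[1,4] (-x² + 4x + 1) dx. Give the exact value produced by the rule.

h = (4 − 1)/6 = 0.5.
Nodes x₀,…,x₆ = 1, 1.5, 2, 2.5, 3, 3.5, 4.
f(x) = -x² + 4x + 1: f₀=4, f₁=4.75, f₂=5, f₃=4.75, f₄=4, f₅=2.75, f₆=1.
(3h/8)·[f₀ + 3f₁ + 3f₂ + 2f₃ + 3f₄ + 3f₅ + f₆] = 0.1875·(64) = 12.

12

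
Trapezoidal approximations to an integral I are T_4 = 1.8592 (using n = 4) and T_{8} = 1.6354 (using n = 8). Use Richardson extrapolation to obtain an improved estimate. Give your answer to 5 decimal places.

R = (4·T_{8} − T_4) / 3 = (4·1.6354 − 1.8592)/3 = (4.6824)/3 = 1.56080.

1.56080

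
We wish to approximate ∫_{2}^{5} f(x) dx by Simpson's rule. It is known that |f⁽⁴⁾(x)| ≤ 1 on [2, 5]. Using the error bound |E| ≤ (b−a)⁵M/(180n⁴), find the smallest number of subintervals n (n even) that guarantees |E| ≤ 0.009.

Need 243/(180n⁴) ≤ 0.009.
n⁴ ≥ 243/(180·0.009) = 150 ⇒ n ≥ 3.4996, so the smallest even n is 4. (n must be even for Simpson's rule.)

4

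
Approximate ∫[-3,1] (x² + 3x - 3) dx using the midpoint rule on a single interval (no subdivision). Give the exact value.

-20

M = (b−a)·f(-1) = 4·(-5) = -20.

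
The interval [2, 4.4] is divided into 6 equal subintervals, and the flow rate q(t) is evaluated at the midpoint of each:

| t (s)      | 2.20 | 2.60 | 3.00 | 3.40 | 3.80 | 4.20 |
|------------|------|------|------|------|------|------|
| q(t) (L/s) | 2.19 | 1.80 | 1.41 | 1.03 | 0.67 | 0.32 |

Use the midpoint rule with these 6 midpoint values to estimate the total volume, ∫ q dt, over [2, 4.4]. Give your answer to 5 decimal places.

2.96800

h = 0.4, n = 6.
h·[y(m₁) + y(m₂) + y(m₃) + y(m₄) + y(m₅) + y(m₆)] = 0.4·(7.42) = 2.96800.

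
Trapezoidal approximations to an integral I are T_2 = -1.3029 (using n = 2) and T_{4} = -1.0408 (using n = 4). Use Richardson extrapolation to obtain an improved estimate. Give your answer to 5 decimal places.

R = (4·T_{4} − T_2) / 3 = (4·(-1.0408) − (-1.3029))/3 = (-2.8603)/3 = -0.95343.

-0.95343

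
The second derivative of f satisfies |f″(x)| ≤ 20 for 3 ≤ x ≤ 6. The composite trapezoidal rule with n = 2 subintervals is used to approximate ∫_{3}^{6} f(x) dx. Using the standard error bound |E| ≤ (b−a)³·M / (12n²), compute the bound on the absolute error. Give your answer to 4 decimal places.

11.2500

|E| ≤ (3)³·20 / (12·2²) = 540/48 = 11.2500.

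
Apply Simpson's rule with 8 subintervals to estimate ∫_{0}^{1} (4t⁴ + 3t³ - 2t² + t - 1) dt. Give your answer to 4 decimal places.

h = (1 − 0)/8 = 0.125.
Nodes t₀,…,t₈ = 0, 0.125, 0.25, 0.375, 0.5, 0.625, 0.75, 0.875, 1.
f(t) = 4t⁴ + 3t³ - 2t² + t - 1: f₀=-1, f₁=-0.8994140625, f₂=-0.8125, f₃=-0.6689453125, f₄=-0.375, f₅=0.1865234375, f₆=1.15625, f₇=2.6982421875, f₈=5.
(h/3)·[f₀ + 4f₁ + 2f₂ + 4f₃ + 2f₄ + 4f₅ + 2f₆ + 4f₇ + f₈] = 0.041667·(9.203125) = 0.3835.

0.3835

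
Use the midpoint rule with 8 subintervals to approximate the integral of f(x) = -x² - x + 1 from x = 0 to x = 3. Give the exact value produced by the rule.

-10.46484375

h = (3 − 0)/8 = 0.375.
Midpoints m₁,…,m₈ = 0.1875, 0.5625, 0.9375, 1.3125, 1.6875, 2.0625, 2.4375, 2.8125.
f(m₁)=0.77734375, f(m₂)=0.12109375, f(m₃)=-0.81640625, f(m₄)=-2.03515625, f(m₅)=-3.53515625, f(m₆)=-5.31640625, f(m₇)=-7.37890625, f(m₈)=-9.72265625.
h·[f(m₁) + f(m₂) + f(m₃) + f(m₄) + f(m₅) + f(m₆) + f(m₇) + f(m₈)] = 0.375·(-27.90625) = -10.46484375.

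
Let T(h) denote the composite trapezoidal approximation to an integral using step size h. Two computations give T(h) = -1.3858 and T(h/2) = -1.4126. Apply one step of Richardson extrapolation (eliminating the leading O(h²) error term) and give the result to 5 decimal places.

R = (4·T(h/2) − T(h)) / 3 = (4·(-1.4126) − (-1.3858))/3 = (-4.2646)/3 = -1.42153.

-1.42153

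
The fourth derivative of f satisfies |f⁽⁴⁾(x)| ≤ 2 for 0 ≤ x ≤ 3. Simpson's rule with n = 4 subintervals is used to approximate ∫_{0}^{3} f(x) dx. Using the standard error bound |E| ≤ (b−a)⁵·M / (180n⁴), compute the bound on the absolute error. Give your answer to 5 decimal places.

|E| ≤ (3)⁵·2 / (180·4⁴) = 486/46080 = 0.01055.

0.01055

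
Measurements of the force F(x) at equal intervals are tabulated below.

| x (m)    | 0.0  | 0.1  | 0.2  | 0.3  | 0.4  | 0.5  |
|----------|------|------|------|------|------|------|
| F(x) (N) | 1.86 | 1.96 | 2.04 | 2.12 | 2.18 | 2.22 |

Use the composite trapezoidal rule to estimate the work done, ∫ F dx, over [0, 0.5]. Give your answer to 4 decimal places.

1.0340

h = 0.1, n = 5.
(h/2)·[y₀ + 2y₁ + 2y₂ + 2y₃ + 2y₄ + y₅] = 0.05·(20.68) = 1.0340.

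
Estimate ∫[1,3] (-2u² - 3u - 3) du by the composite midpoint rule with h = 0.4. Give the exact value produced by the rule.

h = (3 − 1)/5 = 0.4.
Midpoints m₁,…,m₅ = 1.2, 1.6, 2, 2.4, 2.8.
f(m₁)=-9.48, f(m₂)=-12.92, f(m₃)=-17, f(m₄)=-21.72, f(m₅)=-27.08.
h·[f(m₁) + f(m₂) + f(m₃) + f(m₄) + f(m₅)] = 0.4·(-88.2) = -35.28.

-35.28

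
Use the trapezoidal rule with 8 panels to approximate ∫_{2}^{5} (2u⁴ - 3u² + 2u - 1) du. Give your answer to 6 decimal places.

1148.953857

h = (5 − 2)/8 = 0.375.
Nodes u₀,…,u₈ = 2, 2.375, 2.75, 3.125, 3.5, 3.875, 4.25, 4.625, 5.
f(u) = 2u⁴ - 3u² + 2u - 1: f₀=23, f₁=50.46142578125, f₂=96.1953125, f₃=166.68798828125, f₄=269.375, f₅=412.64111328125, f₆=605.8203125, f₇=859.19580078125, f₈=1184.
(h/2)·[f₀ + 2f₁ + 2f₂ + 2f₃ + 2f₄ + 2f₅ + 2f₆ + 2f₇ + f₈] = 0.1875·(6127.75390625) = 1148.953857.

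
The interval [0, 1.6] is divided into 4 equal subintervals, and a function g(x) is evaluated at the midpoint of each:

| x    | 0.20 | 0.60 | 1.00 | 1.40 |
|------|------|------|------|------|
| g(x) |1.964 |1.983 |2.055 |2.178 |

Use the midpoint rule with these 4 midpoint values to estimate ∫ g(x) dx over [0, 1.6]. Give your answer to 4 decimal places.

h = 0.4, n = 4.
h·[y(m₁) + y(m₂) + y(m₃) + y(m₄)] = 0.4·(8.180) = 3.2720.

3.2720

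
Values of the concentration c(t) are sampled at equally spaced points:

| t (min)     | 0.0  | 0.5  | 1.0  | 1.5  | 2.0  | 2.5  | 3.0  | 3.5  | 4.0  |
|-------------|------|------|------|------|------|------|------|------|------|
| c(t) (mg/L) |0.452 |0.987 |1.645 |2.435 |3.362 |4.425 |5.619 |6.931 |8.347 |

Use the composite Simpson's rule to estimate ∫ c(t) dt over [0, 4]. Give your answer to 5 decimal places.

14.86050

h = 0.5, n = 8.
(h/3)·[y₀ + 4y₁ + 2y₂ + 4y₃ + 2y₄ + 4y₅ + 2y₆ + 4y₇ + y₈] = 0.166667·(89.163) = 14.86050.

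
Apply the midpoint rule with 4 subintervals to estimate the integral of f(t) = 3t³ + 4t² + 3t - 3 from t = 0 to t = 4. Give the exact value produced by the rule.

282

h = (4 − 0)/4 = 1.
Midpoints m₁,…,m₄ = 0.5, 1.5, 2.5, 3.5.
f(m₁)=-0.125, f(m₂)=20.625, f(m₃)=76.375, f(m₄)=185.125.
h·[f(m₁) + f(m₂) + f(m₃) + f(m₄)] = 1·(282) = 282.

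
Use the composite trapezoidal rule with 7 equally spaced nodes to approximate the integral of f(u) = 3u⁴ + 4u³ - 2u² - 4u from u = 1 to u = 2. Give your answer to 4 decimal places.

23.2018

h = (2 − 1)/6 = 0.166667.
Nodes u₀,…,u₆ = 1, 1.166667, 1.333333, 1.5, 1.666667, 1.833333, 2.
f(u) = 3u⁴ + 4u³ - 2u² - 4u: f₀=1, f₁=4.520833, f₂=10.074074, f₃=18.1875, f₄=29.444444, f₅=44.483796, f₆=64.
(h/2)·[f₀ + 2f₁ + 2f₂ + 2f₃ + 2f₄ + 2f₅ + f₆] = 0.083333·(278.421296) = 23.2018.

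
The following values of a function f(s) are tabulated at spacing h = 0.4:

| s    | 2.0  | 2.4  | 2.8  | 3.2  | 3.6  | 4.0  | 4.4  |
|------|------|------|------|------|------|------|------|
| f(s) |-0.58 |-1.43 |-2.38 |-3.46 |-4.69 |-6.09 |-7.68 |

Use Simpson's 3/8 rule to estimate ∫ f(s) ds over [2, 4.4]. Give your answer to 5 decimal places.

-8.84250

h = 0.4, n = 6.
(3h/8)·[y₀ + 3y₁ + 3y₂ + 2y₃ + 3y₄ + 3y₅ + y₆] = 0.15·(-58.95) = -8.84250.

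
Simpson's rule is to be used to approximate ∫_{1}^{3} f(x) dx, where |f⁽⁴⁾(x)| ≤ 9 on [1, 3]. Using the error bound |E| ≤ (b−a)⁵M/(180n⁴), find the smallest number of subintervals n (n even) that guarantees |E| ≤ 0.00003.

Need 288/(180n⁴) ≤ 0.00003.
n⁴ ≥ 288/(180·0.00003) = 53333.3 ⇒ n ≥ 15.1967, so the smallest even n is 16. (n must be even for Simpson's rule.)

16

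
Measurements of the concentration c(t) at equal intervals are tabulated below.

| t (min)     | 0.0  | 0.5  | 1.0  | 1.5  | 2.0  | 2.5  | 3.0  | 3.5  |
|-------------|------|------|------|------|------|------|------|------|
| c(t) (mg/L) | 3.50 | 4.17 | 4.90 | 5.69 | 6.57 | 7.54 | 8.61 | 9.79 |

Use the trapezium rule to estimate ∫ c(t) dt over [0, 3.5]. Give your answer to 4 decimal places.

h = 0.5, n = 7.
(h/2)·[y₀ + 2y₁ + 2y₂ + 2y₃ + 2y₄ + 2y₅ + 2y₆ + y₇] = 0.25·(88.25) = 22.0625.

22.0625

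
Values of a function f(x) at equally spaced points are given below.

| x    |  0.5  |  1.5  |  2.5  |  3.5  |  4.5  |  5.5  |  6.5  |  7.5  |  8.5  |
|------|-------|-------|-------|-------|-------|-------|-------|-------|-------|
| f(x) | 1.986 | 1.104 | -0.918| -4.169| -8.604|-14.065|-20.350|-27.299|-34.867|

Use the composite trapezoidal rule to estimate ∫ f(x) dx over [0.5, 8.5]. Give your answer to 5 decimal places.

h = 1, n = 8.
(h/2)·[y₀ + 2y₁ + 2y₂ + 2y₃ + 2y₄ + 2y₅ + 2y₆ + 2y₇ + y₈] = 0.5·(-181.483) = -90.74150.

-90.74150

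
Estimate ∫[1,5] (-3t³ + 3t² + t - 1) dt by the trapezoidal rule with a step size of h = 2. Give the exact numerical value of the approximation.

h = (5 − 1)/2 = 2.
Nodes t₀,…,t₂ = 1, 3, 5.
f(t) = -3t³ + 3t² + t - 1: f₀=0, f₁=-52, f₂=-296.
(h/2)·[f₀ + 2f₁ + f₂] = 1·(-400) = -400.

-400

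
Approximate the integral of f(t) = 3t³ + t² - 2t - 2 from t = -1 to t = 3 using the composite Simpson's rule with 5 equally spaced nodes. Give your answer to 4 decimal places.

h = (3 − (-1))/4 = 1.
Nodes t₀,…,t₄ = -1, 0, 1, 2, 3.
f(t) = 3t³ + t² - 2t - 2: f₀=-2, f₁=-2, f₂=0, f₃=22, f₄=82.
(h/3)·[f₀ + 4f₁ + 2f₂ + 4f₃ + f₄] = 0.333333·(160) = 53.3333.

53.3333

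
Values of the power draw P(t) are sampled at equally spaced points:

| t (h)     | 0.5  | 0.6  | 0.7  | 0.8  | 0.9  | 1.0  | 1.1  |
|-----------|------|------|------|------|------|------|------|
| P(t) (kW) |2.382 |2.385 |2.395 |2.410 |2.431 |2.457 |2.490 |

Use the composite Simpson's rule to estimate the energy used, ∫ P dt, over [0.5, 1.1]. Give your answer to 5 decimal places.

1.45107

h = 0.1, n = 6.
(h/3)·[y₀ + 4y₁ + 2y₂ + 4y₃ + 2y₄ + 4y₅ + y₆] = 0.033333·(43.532) = 1.45107.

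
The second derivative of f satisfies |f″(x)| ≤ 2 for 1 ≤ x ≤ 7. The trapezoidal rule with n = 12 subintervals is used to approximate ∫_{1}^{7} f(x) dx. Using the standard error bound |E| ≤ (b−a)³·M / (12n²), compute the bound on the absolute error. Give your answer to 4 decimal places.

|E| ≤ (6)³·2 / (12·12²) = 432/1728 = 0.2500.

0.2500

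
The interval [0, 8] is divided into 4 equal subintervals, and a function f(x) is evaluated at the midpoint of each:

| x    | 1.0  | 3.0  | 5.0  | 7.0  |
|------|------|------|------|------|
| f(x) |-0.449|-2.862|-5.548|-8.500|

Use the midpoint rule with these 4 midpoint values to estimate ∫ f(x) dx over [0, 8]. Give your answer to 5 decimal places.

-34.71800

h = 2, n = 4.
h·[y(m₁) + y(m₂) + y(m₃) + y(m₄)] = 2·(-17.359) = -34.71800.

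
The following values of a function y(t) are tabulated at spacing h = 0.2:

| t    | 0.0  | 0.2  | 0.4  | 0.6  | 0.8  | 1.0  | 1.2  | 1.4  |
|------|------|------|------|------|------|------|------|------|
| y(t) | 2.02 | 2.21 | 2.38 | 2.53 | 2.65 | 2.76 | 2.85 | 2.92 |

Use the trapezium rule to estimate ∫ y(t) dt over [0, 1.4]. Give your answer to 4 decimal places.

3.5700

h = 0.2, n = 7.
(h/2)·[y₀ + 2y₁ + 2y₂ + 2y₃ + 2y₄ + 2y₅ + 2y₆ + y₇] = 0.1·(35.70) = 3.5700.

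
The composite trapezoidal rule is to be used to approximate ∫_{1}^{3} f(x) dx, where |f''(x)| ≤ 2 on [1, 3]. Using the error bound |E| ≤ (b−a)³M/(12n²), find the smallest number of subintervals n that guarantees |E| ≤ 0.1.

Need 16/(12n²) ≤ 0.1.
n² ≥ 16/(12·0.1) = 13.3333 ⇒ n ≥ 3.6515, so the smallest n is 4.

4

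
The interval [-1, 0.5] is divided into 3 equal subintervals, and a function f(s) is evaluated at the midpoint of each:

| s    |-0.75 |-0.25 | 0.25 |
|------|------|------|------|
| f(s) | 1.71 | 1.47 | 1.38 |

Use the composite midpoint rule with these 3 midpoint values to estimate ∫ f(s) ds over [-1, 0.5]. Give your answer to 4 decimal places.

2.2800

h = 0.5, n = 3.
h·[y(m₁) + y(m₂) + y(m₃)] = 0.5·(4.56) = 2.2800.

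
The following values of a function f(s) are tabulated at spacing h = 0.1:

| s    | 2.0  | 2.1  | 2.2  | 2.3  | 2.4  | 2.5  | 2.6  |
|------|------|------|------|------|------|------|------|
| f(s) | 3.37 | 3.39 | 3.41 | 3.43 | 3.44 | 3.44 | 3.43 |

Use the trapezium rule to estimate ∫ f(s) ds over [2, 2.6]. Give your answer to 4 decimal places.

h = 0.1, n = 6.
(h/2)·[y₀ + 2y₁ + 2y₂ + 2y₃ + 2y₄ + 2y₅ + y₆] = 0.05·(41.02) = 2.0510.

2.0510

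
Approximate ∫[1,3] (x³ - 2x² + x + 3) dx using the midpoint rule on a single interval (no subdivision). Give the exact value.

M = (b−a)·f(2) = 2·(5) = 10.

10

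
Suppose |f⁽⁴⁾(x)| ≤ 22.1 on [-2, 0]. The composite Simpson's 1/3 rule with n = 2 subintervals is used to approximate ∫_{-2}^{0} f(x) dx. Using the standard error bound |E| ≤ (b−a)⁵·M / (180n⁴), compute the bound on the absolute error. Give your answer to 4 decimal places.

|E| ≤ (2)⁵·22.1 / (180·2⁴) = 707.2/2880 = 0.2456.

0.2456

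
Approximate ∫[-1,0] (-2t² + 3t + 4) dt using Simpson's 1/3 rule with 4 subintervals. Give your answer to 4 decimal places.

h = (0 − (-1))/4 = 0.25.
Nodes t₀,…,t₄ = -1, -0.75, -0.5, -0.25, 0.
f(t) = -2t² + 3t + 4: f₀=-1, f₁=0.625, f₂=2, f₃=3.125, f₄=4.
(h/3)·[f₀ + 4f₁ + 2f₂ + 4f₃ + f₄] = 0.083333·(22) = 1.8333.

1.8333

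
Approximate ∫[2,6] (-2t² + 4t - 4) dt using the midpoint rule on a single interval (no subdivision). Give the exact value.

M = (b−a)·f(4) = 4·(-20) = -80.

-80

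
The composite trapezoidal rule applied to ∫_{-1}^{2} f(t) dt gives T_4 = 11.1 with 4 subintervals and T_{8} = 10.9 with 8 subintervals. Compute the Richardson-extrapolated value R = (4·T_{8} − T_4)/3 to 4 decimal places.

10.8333

R = (4·T_{8} − T_4) / 3 = (4·10.9 − 11.1)/3 = (32.5)/3 = 10.8333.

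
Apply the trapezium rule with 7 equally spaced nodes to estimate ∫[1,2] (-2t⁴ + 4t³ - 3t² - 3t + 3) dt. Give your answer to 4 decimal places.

h = (2 − 1)/6 = 0.166667.
Nodes t₀,…,t₆ = 1, 1.166667, 1.333333, 1.5, 1.666667, 1.833333, 2.
f(t) = -2t⁴ + 4t³ - 3t² - 3t + 3: f₀=-1, f₁=-1.936728, f₂=-3.172840, f₃=-4.875, f₄=-7.246914, f₅=-10.529321, f₆=-15.
(h/2)·[f₀ + 2f₁ + 2f₂ + 2f₃ + 2f₄ + 2f₅ + f₆] = 0.083333·(-71.521605) = -5.9601.

-5.9601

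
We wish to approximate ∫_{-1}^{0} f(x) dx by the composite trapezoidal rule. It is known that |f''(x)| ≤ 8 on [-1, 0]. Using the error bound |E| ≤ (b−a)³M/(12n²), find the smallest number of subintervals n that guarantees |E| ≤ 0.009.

9

Need 8/(12n²) ≤ 0.009.
n² ≥ 8/(12·0.009) = 74.0741 ⇒ n ≥ 8.6066, so the smallest n is 9.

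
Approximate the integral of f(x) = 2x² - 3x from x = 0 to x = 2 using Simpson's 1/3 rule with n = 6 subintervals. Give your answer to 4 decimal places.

-0.6667

h = (2 − 0)/6 = 0.333333.
Nodes x₀,…,x₆ = 0, 0.333333, 0.666667, 1, 1.333333, 1.666667, 2.
f(x) = 2x² - 3x: f₀=0, f₁=-0.777778, f₂=-1.111111, f₃=-1, f₄=-0.444444, f₅=0.555556, f₆=2.
(h/3)·[f₀ + 4f₁ + 2f₂ + 4f₃ + 2f₄ + 4f₅ + f₆] = 0.111111·(-6) = -0.6667.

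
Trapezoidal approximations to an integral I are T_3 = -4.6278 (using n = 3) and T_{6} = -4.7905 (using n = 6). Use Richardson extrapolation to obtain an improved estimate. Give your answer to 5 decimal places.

R = (4·T_{6} − T_3) / 3 = (4·(-4.7905) − (-4.6278))/3 = (-14.5342)/3 = -4.84473.

-4.84473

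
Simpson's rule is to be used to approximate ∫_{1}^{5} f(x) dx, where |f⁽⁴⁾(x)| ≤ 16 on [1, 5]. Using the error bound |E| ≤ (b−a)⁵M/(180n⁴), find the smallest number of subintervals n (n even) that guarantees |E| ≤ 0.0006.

20

Need 16384/(180n⁴) ≤ 0.0006.
n⁴ ≥ 16384/(180·0.0006) = 151704 ⇒ n ≥ 19.7355, so the smallest even n is 20. (n must be even for Simpson's rule.)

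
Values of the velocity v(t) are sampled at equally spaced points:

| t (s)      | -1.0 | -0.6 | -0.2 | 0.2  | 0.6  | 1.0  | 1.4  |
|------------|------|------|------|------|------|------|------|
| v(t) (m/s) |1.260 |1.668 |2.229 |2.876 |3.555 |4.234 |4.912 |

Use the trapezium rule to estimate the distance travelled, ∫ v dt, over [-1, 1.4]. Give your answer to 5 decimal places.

7.05920

h = 0.4, n = 6.
(h/2)·[y₀ + 2y₁ + 2y₂ + 2y₃ + 2y₄ + 2y₅ + y₆] = 0.2·(35.296) = 7.05920.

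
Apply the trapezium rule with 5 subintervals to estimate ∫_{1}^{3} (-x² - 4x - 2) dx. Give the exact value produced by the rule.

h = (3 − 1)/5 = 0.4.
Nodes x₀,…,x₅ = 1, 1.4, 1.8, 2.2, 2.6, 3.
f(x) = -x² - 4x - 2: f₀=-7, f₁=-9.56, f₂=-12.44, f₃=-15.64, f₄=-19.16, f₅=-23.
(h/2)·[f₀ + 2f₁ + 2f₂ + 2f₃ + 2f₄ + f₅] = 0.2·(-143.6) = -28.72.

-28.72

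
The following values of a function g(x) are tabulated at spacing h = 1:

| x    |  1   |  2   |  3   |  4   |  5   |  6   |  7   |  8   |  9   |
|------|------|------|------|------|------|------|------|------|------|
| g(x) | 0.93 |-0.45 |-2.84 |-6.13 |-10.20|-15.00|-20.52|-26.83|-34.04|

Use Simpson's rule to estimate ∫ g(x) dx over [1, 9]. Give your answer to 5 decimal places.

h = 1, n = 8.
(h/3)·[y₀ + 4y₁ + 2y₂ + 4y₃ + 2y₄ + 4y₅ + 2y₆ + 4y₇ + y₈] = 0.333333·(-293.87) = -97.95667.

-97.95667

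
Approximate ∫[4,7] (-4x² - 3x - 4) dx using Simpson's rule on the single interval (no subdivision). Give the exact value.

-433.5

S = (b−a)/6 · [f(4) + 4f(5.5) + f(7)] = 0.5·[(-80) + 4·(-141.5) + (-221)] = -433.5.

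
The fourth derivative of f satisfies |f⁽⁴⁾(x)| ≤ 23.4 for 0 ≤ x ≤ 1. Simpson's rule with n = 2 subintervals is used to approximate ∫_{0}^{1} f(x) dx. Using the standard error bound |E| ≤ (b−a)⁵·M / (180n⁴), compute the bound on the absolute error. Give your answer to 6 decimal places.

0.008125

|E| ≤ (1)⁵·23.4 / (180·2⁴) = 23.4/2880 = 0.008125.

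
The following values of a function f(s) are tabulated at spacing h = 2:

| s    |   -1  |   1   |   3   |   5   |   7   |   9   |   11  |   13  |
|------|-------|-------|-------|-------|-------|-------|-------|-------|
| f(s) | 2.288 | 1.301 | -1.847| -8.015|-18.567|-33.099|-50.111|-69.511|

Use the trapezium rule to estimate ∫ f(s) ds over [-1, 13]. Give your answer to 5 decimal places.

h = 2, n = 7.
(h/2)·[y₀ + 2y₁ + 2y₂ + 2y₃ + 2y₄ + 2y₅ + 2y₆ + y₇] = 1·(-287.899) = -287.89900.

-287.89900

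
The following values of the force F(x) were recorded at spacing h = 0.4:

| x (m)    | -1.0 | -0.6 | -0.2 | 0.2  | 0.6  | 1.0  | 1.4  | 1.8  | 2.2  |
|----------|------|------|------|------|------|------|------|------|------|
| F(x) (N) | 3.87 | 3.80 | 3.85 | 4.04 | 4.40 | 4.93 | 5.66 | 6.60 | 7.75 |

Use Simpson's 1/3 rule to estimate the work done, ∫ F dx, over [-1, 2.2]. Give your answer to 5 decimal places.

15.58933

h = 0.4, n = 8.
(h/3)·[y₀ + 4y₁ + 2y₂ + 4y₃ + 2y₄ + 4y₅ + 2y₆ + 4y₇ + y₈] = 0.133333·(116.92) = 15.58933.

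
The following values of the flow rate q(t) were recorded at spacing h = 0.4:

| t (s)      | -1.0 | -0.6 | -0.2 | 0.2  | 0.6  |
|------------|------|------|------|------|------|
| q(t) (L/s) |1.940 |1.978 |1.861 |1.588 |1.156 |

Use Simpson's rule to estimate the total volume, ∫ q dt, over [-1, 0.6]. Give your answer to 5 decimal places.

2.81093

h = 0.4, n = 4.
(h/3)·[y₀ + 4y₁ + 2y₂ + 4y₃ + y₄] = 0.133333·(21.082) = 2.81093.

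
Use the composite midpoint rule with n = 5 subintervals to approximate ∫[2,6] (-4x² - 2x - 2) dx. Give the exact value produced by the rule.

-316.48

h = (6 − 2)/5 = 0.8.
Midpoints m₁,…,m₅ = 2.4, 3.2, 4, 4.8, 5.6.
f(m₁)=-29.84, f(m₂)=-49.36, f(m₃)=-74, f(m₄)=-103.76, f(m₅)=-138.64.
h·[f(m₁) + f(m₂) + f(m₃) + f(m₄) + f(m₅)] = 0.8·(-395.6) = -316.48.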